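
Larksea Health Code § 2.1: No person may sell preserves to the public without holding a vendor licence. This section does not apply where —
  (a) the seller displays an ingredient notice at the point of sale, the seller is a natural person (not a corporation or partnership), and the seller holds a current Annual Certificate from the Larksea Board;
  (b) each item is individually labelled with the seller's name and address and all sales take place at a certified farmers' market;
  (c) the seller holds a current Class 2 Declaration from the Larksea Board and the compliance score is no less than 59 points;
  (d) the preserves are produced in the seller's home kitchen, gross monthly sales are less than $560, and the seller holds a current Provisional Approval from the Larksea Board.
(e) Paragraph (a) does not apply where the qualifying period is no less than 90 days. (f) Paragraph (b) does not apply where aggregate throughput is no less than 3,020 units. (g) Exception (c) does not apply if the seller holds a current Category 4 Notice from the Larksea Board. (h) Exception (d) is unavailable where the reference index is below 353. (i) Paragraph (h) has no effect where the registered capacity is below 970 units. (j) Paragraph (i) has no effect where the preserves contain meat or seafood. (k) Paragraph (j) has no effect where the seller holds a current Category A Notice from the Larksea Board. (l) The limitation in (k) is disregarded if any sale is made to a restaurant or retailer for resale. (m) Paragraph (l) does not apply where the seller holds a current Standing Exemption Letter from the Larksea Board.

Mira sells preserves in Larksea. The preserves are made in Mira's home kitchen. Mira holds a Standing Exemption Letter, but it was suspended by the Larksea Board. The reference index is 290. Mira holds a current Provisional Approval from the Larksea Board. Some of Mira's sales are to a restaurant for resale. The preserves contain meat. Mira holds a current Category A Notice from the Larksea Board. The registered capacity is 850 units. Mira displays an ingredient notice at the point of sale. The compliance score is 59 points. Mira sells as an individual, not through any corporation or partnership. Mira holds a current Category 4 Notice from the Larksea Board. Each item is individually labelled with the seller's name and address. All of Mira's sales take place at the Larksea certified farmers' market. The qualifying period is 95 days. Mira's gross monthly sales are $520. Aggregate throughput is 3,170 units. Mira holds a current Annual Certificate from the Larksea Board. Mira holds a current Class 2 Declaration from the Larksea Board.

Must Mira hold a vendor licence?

Exception (a)'s conditions are all satisfied: an ingredient notice is displayed; the seller is a natural person; a current Annual Certificate is held. But: (e) is engaged — the qualifying period is 95 days, meeting the 90 days threshold. (a) is therefore removed.
Exception (b): items are individually labelled; all sales are at a certified farmers' market — every condition holds. But applying paragraph (f): (f) applies — aggregate throughput is 3,170 units, meeting the 3,020 units threshold. So (b) is unavailable.
Exception (c) is satisfied on its face — a current Class 2 Declaration is held; the compliance score is 59 points, meeting the 59 points threshold. Turning to paragraph (g): (g) operates against (c): a current Category 4 Notice is held. So (c) is unavailable.
Exception (d)'s conditions are all satisfied: the preserves are home-kitchen produced; gross monthly sales are $520, less than the $560 limit; a current Provisional Approval is held. But applying paragraphs (h)–(m): (h) operates — the reference index is 290, below the 353 limit. (i) would limit (h) — the registered capacity is 850 units, below the 970 units limit — but (j) sets (i) aside: (j) operates against (i): the preserves contain meat. (k) applies (a current Category A Notice is held), but is itself disapplied by (l): (l) operates against (k): some sales are to a restaurant for resale. (m), which would lift (l), is not engaged — the Standing Exemption Letter is not current. Exception (d) does not apply.
No exception is made out. Mira falls within the general rule.

Yes — Mira must hold a vendor licence.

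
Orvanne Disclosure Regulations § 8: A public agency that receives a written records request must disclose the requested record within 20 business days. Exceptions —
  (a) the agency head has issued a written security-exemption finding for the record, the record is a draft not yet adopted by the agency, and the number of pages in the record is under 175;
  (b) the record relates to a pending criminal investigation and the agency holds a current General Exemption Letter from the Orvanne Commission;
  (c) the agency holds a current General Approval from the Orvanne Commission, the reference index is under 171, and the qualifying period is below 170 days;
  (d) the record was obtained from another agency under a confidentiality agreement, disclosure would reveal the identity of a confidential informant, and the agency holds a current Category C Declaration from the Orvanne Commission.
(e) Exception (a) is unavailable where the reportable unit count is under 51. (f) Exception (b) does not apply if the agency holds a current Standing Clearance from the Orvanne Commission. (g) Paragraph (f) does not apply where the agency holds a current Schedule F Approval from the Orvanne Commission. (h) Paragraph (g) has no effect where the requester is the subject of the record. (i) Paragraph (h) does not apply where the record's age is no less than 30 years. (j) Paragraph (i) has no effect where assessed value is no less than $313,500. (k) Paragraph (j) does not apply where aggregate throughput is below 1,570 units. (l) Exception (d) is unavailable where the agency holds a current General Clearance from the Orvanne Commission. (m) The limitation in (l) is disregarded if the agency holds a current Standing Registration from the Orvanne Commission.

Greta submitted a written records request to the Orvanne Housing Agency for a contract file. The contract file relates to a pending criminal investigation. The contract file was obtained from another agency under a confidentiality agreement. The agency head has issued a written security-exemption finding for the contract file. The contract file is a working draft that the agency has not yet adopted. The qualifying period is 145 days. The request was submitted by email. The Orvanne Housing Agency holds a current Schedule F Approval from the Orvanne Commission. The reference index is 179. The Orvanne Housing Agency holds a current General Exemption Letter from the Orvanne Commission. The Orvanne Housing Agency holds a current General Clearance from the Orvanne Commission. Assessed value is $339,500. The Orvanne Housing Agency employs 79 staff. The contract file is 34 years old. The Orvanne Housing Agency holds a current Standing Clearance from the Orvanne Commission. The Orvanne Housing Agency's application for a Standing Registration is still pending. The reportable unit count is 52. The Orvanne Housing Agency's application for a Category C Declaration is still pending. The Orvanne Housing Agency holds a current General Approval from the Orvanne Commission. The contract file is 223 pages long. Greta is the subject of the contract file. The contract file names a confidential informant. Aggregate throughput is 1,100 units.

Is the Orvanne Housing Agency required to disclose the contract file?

Exception (a) does not apply: the number of pages in the record is 223, not under 175.
All of (b)'s requirements are met (the contract file relates to a pending investigation; a current General Exemption Letter is held). Under paragraphs (f)–(k): (f) is triggered (a current Standing Clearance is held), but yields to (g): (g) operates — a current Schedule F Approval is held. (h) is engaged (Greta is the subject of the contract file), but is overridden by (i): (i) is triggered — the record's age is 34 years, meeting the 30 years threshold. (j) would limit (i) — assessed value is $339,500, meeting the $313,500 threshold — but (k) sets (j) aside: (k) applies — aggregate throughput is 1,100 units, below the 1,570 units limit. (b) remains available.
Exception (c) does not apply: the reference index is 179, not under 171.
Exception (d) fails — the Category C Declaration is not current.

No — exception (b) applies; the Orvanne Housing Agency is not required to disclose the contract file.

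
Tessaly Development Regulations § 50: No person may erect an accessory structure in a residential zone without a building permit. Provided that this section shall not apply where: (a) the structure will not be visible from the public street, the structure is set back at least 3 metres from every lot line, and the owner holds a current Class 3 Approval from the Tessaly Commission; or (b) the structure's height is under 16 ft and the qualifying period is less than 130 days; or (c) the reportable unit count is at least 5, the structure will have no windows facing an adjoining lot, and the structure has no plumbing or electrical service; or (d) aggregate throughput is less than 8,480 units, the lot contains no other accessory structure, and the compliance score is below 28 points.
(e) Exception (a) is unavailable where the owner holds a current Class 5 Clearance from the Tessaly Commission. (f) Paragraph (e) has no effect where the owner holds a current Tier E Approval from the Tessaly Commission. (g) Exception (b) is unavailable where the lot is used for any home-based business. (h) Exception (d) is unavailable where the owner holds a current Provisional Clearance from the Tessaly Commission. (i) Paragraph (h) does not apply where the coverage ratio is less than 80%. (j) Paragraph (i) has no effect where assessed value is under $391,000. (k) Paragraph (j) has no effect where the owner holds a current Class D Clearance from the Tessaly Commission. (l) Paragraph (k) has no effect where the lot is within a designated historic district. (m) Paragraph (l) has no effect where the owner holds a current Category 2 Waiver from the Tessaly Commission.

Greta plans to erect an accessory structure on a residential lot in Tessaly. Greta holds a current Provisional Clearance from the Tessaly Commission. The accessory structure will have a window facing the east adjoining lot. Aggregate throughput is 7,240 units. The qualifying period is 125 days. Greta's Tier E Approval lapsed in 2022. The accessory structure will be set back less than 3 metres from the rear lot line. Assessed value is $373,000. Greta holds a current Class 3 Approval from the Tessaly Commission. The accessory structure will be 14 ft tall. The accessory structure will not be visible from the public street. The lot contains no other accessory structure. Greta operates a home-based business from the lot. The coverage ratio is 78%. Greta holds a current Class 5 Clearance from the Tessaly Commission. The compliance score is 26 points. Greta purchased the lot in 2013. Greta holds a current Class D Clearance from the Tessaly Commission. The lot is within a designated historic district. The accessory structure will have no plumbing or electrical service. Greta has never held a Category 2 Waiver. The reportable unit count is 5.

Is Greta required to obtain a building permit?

Yes — Greta must obtain a building permit.

Exception (a) requires that the structure is set back at least 3 metres from every lot line; but the rear setback is under 3 m, so (a) is unavailable.
All of (b)'s requirements are met (the structure's height is 14 ft, under the 16 ft limit; the qualifying period is 125 days, less than the 130 days limit). However, paragraph (g) must be considered: (g) operates — a home-based business operates on the lot. Exception (b) does not apply.
Exception (c) fails — a window faces an adjoining lot.
Exception (d): aggregate throughput is 7,240 units, less than the 8,480 units limit; the lot has no other accessory structure; the compliance score is 26 points, below the 28 points limit — every condition holds. But applying paragraphs (h)–(m): (h) is triggered — a current Provisional Clearance is held. (i) would limit (h) — the coverage ratio is 78%, less than the 80% limit — but (j) sets (i) aside: (j) applies — assessed value is $373,000, under the $391,000 limit. (k) would limit (j) — a current Class D Clearance is held — but (l) sets (k) aside: (l) is engaged — the lot is in a historic district. (m), which would lift (l), does not operate here — the Category 2 Waiver is not current. (d) is therefore removed.
Every exception is unavailable, so the rule governs.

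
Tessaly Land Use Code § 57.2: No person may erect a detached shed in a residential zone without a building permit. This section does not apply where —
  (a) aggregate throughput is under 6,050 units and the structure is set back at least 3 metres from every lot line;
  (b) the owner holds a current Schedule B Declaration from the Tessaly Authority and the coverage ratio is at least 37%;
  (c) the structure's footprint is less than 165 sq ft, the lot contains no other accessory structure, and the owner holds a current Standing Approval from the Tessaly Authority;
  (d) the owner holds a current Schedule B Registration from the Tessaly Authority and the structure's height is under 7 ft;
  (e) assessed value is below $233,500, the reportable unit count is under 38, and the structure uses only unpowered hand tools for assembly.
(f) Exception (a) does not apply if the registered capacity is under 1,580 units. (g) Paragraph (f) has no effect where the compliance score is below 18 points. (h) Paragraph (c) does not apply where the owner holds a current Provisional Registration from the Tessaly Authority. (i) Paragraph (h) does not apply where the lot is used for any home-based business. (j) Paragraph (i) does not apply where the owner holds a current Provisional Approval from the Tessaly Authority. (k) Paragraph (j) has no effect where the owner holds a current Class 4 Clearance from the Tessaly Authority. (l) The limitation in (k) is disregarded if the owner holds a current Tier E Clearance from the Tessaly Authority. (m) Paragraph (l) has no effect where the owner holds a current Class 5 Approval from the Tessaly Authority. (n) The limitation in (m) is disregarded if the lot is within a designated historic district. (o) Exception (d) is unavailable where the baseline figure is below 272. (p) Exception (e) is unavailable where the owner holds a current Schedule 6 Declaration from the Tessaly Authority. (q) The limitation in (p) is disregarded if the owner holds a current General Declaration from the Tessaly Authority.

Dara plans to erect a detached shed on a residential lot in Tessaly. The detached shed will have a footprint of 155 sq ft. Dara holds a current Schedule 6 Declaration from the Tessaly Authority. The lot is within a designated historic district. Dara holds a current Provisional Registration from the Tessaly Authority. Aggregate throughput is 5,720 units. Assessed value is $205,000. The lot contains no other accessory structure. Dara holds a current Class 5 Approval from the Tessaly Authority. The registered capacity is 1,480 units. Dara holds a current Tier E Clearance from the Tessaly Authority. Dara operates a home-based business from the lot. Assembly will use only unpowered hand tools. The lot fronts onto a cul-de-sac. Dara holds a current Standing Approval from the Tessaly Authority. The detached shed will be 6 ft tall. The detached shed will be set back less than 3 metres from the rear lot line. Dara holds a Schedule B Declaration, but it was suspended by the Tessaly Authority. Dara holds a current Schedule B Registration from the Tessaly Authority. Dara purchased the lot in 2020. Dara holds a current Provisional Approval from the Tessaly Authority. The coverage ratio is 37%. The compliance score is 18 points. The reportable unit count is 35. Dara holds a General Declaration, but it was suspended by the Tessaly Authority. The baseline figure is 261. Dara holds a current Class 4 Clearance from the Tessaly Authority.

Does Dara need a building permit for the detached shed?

Yes — Dara must obtain a building permit.

Exception (a) does not apply: the rear setback is under 3 m.
Exception (b) does not apply: no current Schedule B Declaration is held.
Exception (c)'s conditions are all satisfied: the structure's footprint is 155 sq ft, less than the 165 sq ft limit; the lot has no other accessory structure; a current Standing Approval is held. But applying paragraphs (h)–(n): (h) is triggered — a current Provisional Registration is held. (i) would limit (h) — a home-based business operates on the lot — but (j) sets (i) aside: (j) operates — a current Provisional Approval is held. (k) would limit (j) — a current Class 4 Clearance is held — but (l) sets (k) aside: (l) operates against (k): a current Tier E Clearance is held. (m) would limit (l) — a current Class 5 Approval is held — but (n) sets (m) aside: (n) operates against (m): the lot is in a historic district. So (c) is unavailable.
Exception (d): a current Schedule B Registration is held; the structure's height is 6 ft, under the 7 ft limit — every condition holds. Turning to paragraph (o): (o) is engaged — the baseline figure is 261, below the 272 limit. So (d) is unavailable.
Exception (e): assessed value is $205,000, below the $233,500 limit; the reportable unit count is 35, under the 38 limit; assembly uses only hand tools — every condition holds. But: (p) is engaged — a current Schedule 6 Declaration is held. (q) is not triggered (the General Declaration is not current), so (p) stands. So (e) is unavailable.
No exception applies. The general rule governs.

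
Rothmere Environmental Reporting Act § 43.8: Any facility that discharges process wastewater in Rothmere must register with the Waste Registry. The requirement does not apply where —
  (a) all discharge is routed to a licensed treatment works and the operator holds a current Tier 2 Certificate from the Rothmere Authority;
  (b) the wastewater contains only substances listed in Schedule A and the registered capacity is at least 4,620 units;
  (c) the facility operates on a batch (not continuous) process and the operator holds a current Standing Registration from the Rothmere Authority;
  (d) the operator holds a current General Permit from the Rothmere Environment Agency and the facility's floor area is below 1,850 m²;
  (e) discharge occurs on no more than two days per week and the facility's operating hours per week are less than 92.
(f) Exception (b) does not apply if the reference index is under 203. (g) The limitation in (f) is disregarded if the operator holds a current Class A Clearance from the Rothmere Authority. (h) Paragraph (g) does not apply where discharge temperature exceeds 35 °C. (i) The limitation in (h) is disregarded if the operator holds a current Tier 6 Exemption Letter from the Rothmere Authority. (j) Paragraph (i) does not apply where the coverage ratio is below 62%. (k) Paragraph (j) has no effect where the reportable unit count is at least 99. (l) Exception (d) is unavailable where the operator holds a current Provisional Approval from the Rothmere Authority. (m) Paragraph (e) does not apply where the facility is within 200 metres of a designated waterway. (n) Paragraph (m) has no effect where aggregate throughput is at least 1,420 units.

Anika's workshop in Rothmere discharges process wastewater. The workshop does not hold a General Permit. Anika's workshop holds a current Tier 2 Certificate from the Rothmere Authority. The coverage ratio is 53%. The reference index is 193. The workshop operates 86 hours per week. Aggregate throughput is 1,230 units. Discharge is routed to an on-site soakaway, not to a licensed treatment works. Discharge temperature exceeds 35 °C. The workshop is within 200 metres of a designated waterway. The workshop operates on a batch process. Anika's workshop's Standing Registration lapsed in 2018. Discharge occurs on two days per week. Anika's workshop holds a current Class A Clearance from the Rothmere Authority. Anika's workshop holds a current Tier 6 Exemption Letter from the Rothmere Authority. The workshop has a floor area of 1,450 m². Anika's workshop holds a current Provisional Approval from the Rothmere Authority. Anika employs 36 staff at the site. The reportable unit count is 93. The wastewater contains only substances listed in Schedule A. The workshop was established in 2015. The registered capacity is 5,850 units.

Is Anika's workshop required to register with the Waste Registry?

Exception (a) fails — discharge is not routed to a licensed treatment works.
Exception (b): the wastewater is Schedule-A-only; the registered capacity is 5,850 units, meeting the 4,620 units threshold — every condition holds. But: (f) is engaged — the reference index is 193, under the 203 limit. (g) is engaged (a current Class A Clearance is held), but is displaced by (h): (h) applies — discharge temperature exceeds 35 °C. (i) is triggered (a current Tier 6 Exemption Letter is held), but is displaced by (j): (j) operates against (i): the coverage ratio is 53%, below the 62% limit. (k) is inapplicable (the reportable unit count is 93, short of 99), so (j) stands. (b) is therefore removed.
Exception (c) requires that the operator holds a current Standing Registration from the Rothmere Authority; but the Standing Registration is not current, so (c) is unavailable.
Exception (d) requires that the operator holds a current General Permit from the Rothmere Environment Agency; but no General Permit is held, so (d) is unavailable.
Exception (e): discharge occurs on no more than two days per week; the facility's operating hours per week are 86, less than the 92 limit — every condition holds. However, paragraphs (m)–(n) must be considered: (m) is triggered — the workshop is within 200 m of a designated waterway. (n), which would lift (m), does not operate here — aggregate throughput is 1,230 units, short of 1,420 units. Exception (e) does not apply.
Every exception is unavailable, so the rule governs.

Yes — Anika's workshop must register with the Waste Registry.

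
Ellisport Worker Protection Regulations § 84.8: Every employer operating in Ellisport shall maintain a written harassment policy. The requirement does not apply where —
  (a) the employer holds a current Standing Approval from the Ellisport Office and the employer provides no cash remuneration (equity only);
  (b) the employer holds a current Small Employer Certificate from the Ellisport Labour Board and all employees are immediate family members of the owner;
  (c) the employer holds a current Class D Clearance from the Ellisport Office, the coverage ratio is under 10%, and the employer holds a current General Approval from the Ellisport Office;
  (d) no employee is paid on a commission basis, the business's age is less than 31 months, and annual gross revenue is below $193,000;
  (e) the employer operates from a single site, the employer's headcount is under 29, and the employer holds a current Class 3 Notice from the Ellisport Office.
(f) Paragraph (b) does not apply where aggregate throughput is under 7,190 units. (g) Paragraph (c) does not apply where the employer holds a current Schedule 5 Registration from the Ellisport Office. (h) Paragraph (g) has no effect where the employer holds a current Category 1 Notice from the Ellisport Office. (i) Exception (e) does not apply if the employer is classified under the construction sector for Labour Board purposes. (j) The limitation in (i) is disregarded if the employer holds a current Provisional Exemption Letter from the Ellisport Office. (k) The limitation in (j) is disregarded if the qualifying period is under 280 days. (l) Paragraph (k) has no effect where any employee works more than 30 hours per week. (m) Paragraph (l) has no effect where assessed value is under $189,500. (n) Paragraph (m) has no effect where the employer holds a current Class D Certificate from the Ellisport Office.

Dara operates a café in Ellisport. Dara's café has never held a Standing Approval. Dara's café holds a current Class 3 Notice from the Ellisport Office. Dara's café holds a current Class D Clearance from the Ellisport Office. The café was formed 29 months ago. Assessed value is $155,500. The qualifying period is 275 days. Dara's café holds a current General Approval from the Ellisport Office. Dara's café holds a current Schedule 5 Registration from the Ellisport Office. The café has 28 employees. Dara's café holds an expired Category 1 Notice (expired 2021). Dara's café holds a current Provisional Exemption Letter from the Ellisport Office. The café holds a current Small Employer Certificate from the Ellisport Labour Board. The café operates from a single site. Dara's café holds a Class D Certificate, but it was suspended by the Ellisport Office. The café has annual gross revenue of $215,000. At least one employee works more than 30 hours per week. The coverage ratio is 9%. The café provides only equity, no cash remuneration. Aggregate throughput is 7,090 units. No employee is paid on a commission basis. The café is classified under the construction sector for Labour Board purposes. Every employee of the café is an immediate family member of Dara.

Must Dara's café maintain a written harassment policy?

Exception (a) does not apply: there is no Standing Approval in force.
Exception (b) is satisfied on its face — a current Small Employer Certificate is held; every employee is an immediate family member. But applying paragraph (f): (f) is triggered — aggregate throughput is 7,090 units, under the 7,190 units limit. (b) is therefore removed.
All of (c)'s requirements are met (a current Class D Clearance is held; the coverage ratio is 9%, under the 10% limit; a current General Approval is held). However, paragraphs (g)–(h) must be considered: (g) operates against (c): a current Schedule 5 Registration is held. (h) is not engaged (the Category 1 Notice is not current), so (g) stands. So (c) is unavailable.
Exception (d) does not apply: annual gross revenue is $215,000, not below $193,000.
Exception (e): the employer operates from a single site; the employer's headcount is 28, under the 29 limit; a current Class 3 Notice is held — every condition holds. But: (i) operates against (e): the café is classified under the construction sector. (j) would limit (i) — a current Provisional Exemption Letter is held — but (k) sets (j) aside: (k) applies — the qualifying period is 275 days, under the 280 days limit. (l) would limit (k) — at least one employee exceeds 30 hours/week — but (m) sets (l) aside: (m) operates against (l): assessed value is $155,500, under the $189,500 limit. (n) is not triggered (no current Class D Certificate is held), so (m) stands. So (e) is unavailable.
None of the exceptions is available; § 84.8 applies in full.

Yes — Dara's café must maintain a written harassment policy.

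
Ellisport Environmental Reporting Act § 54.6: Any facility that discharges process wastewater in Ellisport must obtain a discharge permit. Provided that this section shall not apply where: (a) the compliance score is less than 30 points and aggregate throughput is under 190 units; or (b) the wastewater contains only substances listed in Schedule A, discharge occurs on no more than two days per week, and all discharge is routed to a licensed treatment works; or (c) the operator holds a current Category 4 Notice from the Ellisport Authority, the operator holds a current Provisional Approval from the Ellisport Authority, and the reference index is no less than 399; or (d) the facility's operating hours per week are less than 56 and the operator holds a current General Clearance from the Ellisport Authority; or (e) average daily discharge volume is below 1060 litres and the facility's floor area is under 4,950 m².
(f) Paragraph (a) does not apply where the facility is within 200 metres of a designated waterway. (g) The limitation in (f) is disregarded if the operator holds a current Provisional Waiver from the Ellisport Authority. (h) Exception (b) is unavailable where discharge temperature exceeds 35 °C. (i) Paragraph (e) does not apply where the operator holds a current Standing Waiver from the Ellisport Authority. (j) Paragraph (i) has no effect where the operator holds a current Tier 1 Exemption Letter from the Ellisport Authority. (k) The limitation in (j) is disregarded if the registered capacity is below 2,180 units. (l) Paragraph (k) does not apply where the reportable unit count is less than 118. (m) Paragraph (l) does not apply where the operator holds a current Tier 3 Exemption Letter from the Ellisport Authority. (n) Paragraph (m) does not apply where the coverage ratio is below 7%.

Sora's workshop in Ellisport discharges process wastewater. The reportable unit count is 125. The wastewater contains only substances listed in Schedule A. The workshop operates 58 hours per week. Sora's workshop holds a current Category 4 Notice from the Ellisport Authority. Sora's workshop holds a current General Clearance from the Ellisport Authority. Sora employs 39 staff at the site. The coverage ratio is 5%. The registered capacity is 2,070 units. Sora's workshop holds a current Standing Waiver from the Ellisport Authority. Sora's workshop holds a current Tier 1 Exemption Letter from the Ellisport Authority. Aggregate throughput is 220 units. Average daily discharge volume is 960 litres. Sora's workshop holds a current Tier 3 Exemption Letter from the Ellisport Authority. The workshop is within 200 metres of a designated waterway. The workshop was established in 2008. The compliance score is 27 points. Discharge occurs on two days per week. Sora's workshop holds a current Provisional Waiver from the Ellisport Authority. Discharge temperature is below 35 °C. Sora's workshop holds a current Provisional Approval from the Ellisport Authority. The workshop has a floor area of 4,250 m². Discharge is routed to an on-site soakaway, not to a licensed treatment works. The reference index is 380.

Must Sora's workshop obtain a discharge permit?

Yes — Sora's workshop must obtain a discharge permit.

Exception (a) does not apply: aggregate throughput is 220 units, not under 190 units.
Exception (b) fails — discharge is not routed to a licensed treatment works.
Exception (c) does not apply: the reference index is 380, short of 399.
Exception (d) does not apply: the facility's operating hours per week are 58, not less than 56.
All of (e)'s requirements are met (average daily discharge volume is 960 litres, below the 1060 litres limit; the facility's floor area is 4,250 m², under the 4,950 m² limit). Turning to paragraphs (i)–(n): (i) operates against (e): a current Standing Waiver is held. (j) would limit (i) — a current Tier 1 Exemption Letter is held — but (k) sets (j) aside: (k) operates against (j): the registered capacity is 2,070 units, below the 2,180 units limit. (l) is inapplicable (the reportable unit count is 125, not less than 118), so (k) stands. Exception (e) does not apply.
Every exception is unavailable, so the rule governs.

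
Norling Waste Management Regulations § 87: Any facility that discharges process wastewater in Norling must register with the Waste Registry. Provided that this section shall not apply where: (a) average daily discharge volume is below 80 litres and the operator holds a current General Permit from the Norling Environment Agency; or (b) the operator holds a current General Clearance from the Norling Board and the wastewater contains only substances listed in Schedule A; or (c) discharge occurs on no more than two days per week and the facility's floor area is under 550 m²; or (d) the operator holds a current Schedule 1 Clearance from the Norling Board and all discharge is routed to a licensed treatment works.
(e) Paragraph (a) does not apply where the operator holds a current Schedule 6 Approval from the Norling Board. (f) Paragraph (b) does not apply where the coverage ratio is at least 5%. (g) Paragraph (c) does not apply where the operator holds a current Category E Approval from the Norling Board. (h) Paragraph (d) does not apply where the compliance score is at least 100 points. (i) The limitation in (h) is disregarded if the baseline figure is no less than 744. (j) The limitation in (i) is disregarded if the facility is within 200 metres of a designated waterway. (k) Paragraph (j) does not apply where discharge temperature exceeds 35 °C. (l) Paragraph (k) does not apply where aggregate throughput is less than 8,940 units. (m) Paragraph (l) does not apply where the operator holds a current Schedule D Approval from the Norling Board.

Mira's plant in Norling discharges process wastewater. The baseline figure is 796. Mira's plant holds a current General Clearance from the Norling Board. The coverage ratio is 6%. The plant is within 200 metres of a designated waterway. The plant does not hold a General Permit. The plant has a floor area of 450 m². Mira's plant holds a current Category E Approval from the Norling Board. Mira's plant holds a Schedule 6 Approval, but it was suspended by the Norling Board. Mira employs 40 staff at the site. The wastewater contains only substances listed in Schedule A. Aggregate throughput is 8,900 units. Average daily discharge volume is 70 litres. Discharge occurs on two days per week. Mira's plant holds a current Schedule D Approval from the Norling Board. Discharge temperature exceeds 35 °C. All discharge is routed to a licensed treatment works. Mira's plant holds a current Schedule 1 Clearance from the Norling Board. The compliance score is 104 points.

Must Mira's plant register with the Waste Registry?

Exception (a) requires that the operator holds a current General Permit from the Norling Environment Agency; but no General Permit is held, so (a) is unavailable.
Exception (b) is satisfied on its face — a current General Clearance is held; the wastewater is Schedule-A-only. But: (f) is triggered — the coverage ratio is 6%, meeting the 5% threshold. (b) is therefore removed.
Exception (c) is satisfied on its face — discharge occurs on no more than two days per week; the facility's floor area is 450 m², under the 550 m² limit. However, paragraph (g) must be considered: (g) applies — a current Category E Approval is held. Exception (c) does not apply.
All of (d)'s requirements are met (a current Schedule 1 Clearance is held; discharge is routed to a licensed treatment works). Considering the limiting provisions: (h) would limit (d) — the compliance score is 104 points, meeting the 100 points threshold — but (i) sets (h) aside: (i) is engaged — the baseline figure is 796, meeting the 744 threshold. (j) applies (the plant is within 200 m of a designated waterway), but yields to (k): (k) operates — discharge temperature exceeds 35 °C. (l) operates (aggregate throughput is 8,900 units, less than the 8,940 units limit), but is displaced by (m): (m) operates against (l): a current Schedule D Approval is held. Exception (d) stands.

No — exception (d) applies; Mira's plant is not required to register with the Waste Registry.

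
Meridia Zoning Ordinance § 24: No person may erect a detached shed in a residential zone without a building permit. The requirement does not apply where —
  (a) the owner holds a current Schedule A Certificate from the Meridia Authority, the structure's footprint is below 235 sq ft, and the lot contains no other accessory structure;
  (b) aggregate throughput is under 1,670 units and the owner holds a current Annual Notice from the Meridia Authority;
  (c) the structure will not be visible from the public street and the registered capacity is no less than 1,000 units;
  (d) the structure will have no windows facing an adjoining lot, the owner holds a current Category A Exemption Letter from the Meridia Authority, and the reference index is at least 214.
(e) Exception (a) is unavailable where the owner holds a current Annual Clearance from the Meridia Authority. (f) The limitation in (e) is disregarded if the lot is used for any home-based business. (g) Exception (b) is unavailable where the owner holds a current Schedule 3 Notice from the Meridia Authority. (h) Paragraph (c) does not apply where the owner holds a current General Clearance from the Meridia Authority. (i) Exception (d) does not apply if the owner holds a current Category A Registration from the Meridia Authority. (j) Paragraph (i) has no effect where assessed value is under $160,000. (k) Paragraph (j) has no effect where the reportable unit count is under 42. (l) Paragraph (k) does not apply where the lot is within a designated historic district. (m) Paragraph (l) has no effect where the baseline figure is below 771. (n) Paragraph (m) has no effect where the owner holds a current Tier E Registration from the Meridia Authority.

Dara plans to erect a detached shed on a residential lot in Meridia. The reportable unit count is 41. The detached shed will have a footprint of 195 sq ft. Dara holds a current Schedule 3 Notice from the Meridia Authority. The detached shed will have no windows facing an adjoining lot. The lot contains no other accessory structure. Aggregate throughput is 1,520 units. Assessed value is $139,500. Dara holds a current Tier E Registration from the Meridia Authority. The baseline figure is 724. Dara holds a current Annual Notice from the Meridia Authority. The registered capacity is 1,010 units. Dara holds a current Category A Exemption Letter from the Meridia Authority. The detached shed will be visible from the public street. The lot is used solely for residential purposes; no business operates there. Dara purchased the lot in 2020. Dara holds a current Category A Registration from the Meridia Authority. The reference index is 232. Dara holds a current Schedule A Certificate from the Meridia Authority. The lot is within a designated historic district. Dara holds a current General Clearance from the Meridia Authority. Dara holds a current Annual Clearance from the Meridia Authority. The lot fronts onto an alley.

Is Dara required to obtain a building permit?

All of (a)'s requirements are met (a current Schedule A Certificate is held; the structure's footprint is 195 sq ft, below the 235 sq ft limit; the lot has no other accessory structure). However, paragraphs (e)–(f) must be considered: (e) is engaged — a current Annual Clearance is held. (f) does not operate here (the lot is solely residential), so (e) stands. Exception (a) does not apply.
All of (b)'s requirements are met (aggregate throughput is 1,520 units, under the 1,670 units limit; a current Annual Notice is held). But: (g) operates against (b): a current Schedule 3 Notice is held. So (b) is unavailable.
Exception (c) requires that the structure will not be visible from the public street; but the structure will be visible from the street, so (c) is unavailable.
Exception (d): no windows face an adjoining lot; a current Category A Exemption Letter is held; the reference index is 232, meeting the 214 threshold — every condition holds. Applying paragraphs (i)–(n): (i) would limit (d) — a current Category A Registration is held — but (j) sets (i) aside: (j) operates — assessed value is $139,500, under the $160,000 limit. (k) is triggered (the reportable unit count is 41, under the 42 limit), but is overridden by (l): (l) operates against (k): the lot is in a historic district. (m) applies (the baseline figure is 724, below the 771 limit), but is itself disapplied by (n): (n) is engaged — a current Tier E Registration is held. So (d) applies.

No — exception (d) applies; Dara does not need a building permit.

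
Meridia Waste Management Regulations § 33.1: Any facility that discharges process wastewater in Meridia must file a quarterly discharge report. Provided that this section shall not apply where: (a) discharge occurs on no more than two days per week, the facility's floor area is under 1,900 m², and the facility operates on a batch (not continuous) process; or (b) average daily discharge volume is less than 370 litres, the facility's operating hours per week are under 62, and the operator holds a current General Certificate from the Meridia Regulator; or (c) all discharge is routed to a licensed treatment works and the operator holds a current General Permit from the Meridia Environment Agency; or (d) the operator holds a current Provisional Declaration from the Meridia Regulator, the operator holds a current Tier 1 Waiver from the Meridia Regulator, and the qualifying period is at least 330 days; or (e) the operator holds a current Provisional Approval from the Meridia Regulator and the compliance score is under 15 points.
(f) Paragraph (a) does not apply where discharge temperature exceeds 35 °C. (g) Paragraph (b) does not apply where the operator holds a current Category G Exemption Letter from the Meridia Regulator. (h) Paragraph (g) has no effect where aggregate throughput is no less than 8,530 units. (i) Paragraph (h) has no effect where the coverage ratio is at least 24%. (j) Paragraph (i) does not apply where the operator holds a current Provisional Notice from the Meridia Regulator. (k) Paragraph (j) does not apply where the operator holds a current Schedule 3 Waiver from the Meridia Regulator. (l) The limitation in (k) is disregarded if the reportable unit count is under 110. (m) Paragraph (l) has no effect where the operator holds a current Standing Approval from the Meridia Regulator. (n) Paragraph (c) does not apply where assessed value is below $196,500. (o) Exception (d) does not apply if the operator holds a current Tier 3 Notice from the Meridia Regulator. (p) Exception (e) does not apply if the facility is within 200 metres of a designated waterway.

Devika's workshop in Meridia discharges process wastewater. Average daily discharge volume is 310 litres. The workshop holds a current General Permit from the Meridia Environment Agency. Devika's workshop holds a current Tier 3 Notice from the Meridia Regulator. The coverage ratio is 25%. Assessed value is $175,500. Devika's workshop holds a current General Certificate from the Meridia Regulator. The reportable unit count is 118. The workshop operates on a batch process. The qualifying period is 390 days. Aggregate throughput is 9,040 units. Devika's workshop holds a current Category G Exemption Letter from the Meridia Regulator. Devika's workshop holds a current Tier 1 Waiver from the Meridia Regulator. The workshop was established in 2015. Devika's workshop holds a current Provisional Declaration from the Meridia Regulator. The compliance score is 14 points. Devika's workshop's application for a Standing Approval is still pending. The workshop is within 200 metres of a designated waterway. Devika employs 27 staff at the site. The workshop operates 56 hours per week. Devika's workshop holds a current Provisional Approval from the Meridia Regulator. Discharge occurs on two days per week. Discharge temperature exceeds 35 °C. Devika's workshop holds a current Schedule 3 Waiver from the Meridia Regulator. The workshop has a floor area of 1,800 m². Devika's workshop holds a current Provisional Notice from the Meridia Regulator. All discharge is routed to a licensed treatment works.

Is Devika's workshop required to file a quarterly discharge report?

Yes — Devika's workshop must file a quarterly discharge report.

Exception (a) is satisfied on its face — discharge occurs on no more than two days per week; the facility's floor area is 1,800 m², under the 1,900 m² limit; the facility operates on a batch process. Turning to paragraph (f): (f) is triggered — discharge temperature exceeds 35 °C. Exception (a) does not apply.
All of (b)'s requirements are met (average daily discharge volume is 310 litres, less than the 370 litres limit; the facility's operating hours per week are 56, under the 62 limit; a current General Certificate is held). However, paragraphs (g)–(m) must be considered: (g) applies — a current Category G Exemption Letter is held. (h) applies (aggregate throughput is 9,040 units, meeting the 8,530 units threshold), but yields to (i): (i) applies — the coverage ratio is 25%, meeting the 24% threshold. (j) is engaged (a current Provisional Notice is held), but is overridden by (k): (k) operates — a current Schedule 3 Waiver is held. (l), which would lift (k), is inapplicable — the reportable unit count is 118, not under 110. (b) is therefore removed.
Exception (c): discharge is routed to a licensed treatment works; a current General Permit is held — every condition holds. But applying paragraph (n): (n) operates against (c): assessed value is $175,500, below the $196,500 limit. Exception (c) does not apply.
All of (d)'s requirements are met (a current Provisional Declaration is held; a current Tier 1 Waiver is held; the qualifying period is 390 days, meeting the 330 days threshold). However, paragraph (o) must be considered: (o) operates — a current Tier 3 Notice is held. So (d) is unavailable.
Exception (e) is satisfied on its face — a current Provisional Approval is held; the compliance score is 14 points, under the 15 points limit. But applying paragraph (p): (p) is triggered — the workshop is within 200 m of a designated waterway. Exception (e) does not apply.
No exception is made out. Devika's workshop falls within the general rule.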